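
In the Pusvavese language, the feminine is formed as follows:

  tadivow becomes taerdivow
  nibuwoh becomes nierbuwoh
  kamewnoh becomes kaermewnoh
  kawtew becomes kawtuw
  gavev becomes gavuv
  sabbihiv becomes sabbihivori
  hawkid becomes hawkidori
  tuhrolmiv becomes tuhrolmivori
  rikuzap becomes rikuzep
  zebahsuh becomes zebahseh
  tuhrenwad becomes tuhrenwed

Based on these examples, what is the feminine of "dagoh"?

"dagoh" has last vowel 'o'. The stems whose last vowel is 'o' (tadivow → taerdivow, nibuwoh → nierbuwoh, kamewnoh → kaermewnoh) insert -er- after the first vowel.
So dagoh → daergoh.

daergoh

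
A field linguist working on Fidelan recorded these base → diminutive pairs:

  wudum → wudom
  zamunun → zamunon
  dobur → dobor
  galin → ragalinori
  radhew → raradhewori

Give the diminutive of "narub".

zamunun and galin both end in -n yet inflect differently (zamunon, ragalinori), so the final letter is not what conditions the rule; the last vowel is.
"narub" has last vowel 'u'. The stems whose last vowel is 'u' (zamunun → zamunon, wudum → wudom, dobur → dobor) change the last vowel to 'o'.
The other pattern: stems whose last vowel is 'e' or 'i' add ra- … -ori around the stem.
So narub → narob.

narob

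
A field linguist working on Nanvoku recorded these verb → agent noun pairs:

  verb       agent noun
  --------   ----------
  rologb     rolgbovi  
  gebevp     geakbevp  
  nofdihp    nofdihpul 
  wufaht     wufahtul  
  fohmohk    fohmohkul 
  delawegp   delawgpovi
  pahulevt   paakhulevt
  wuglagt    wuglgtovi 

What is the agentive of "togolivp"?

"togolivp" has second-to-last letter 'v'. The stems whose second-to-last letter is 'v' (pahulevt → paakhulevt, gebevp → geakbevp) insert -ak- after the first vowel.
So togolivp → toakgolivp.

toakgolivp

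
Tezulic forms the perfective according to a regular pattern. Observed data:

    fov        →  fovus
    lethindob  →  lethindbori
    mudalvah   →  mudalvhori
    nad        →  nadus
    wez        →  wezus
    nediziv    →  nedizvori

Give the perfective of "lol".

lolus

"lol" has 1 vowel. The stems with 1 vowel (wez → wezus, nad → nadus, fov → fovus) add -us.
The other pattern: stems with 3 vowels delete the last vowel and add -ori.
So lol → lolus.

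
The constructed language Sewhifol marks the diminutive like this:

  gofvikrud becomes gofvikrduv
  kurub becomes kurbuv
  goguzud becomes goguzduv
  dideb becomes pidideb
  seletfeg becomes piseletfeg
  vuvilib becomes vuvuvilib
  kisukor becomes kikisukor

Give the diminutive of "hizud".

"hizud" has last vowel 'u'. The stems whose last vowel is 'u' (gofvikrud → gofvikrduv, kurub → kurbuv, goguzud → goguzduv) delete the last vowel and add -uv.
The other patterns: stems whose last vowel is 'e' add the prefix pi-; stems whose last vowel is 'i' or 'o' repeat the first consonant+vowel as a prefix.
So hizud → hizduv.

hizduv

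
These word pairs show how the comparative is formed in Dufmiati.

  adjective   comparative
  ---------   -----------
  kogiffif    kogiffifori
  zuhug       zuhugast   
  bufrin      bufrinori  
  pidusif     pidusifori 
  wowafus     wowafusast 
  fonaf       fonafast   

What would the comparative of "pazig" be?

pazigori

kogiffif and fonaf both end in -f yet inflect differently (kogiffifori, fonafast), so the final letter is not what conditions the rule; the last vowel is.
"pazig" has last vowel 'i'. The stems whose last vowel is 'i' (bufrin → bufrinori, kogiffif → kogiffifori, pidusif → pidusifori) add -ori.
The other pattern: stems whose last vowel is 'a' or 'u' add -ast.
So pazig → pazigori.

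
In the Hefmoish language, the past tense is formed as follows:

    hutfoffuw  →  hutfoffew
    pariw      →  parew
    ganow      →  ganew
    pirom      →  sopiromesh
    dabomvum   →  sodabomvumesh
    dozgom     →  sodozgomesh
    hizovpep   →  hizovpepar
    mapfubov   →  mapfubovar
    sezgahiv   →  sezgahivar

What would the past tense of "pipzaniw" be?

pipzanew

ganow and pirom both have last vowel 'o' yet inflect differently (ganew, sopiromesh), so the last vowel is not what conditions the rule; the final letter is.
"pipzaniw" ends in -w. The stems ending in -w (hutfoffuw → hutfoffew, pariw → parew, ganow → ganew) change the last vowel to 'e'.
So pipzaniw → pipzanew.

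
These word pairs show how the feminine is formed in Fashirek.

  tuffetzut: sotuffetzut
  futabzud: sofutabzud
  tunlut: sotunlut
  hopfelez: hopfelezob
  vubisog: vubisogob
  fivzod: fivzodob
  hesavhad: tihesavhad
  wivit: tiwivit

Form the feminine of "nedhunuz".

sonedhunuz

futabzud and fivzod both end in -d yet inflect differently (sofutabzud, fivzodob), so the final letter is not what conditions the rule; the last vowel is.
"nedhunuz" has last vowel 'u'. The stems whose last vowel is 'u' (tuffetzut → sotuffetzut, futabzud → sofutabzud, tunlut → sotunlut) add the prefix so-.
So nedhunuz → sonedhunuz.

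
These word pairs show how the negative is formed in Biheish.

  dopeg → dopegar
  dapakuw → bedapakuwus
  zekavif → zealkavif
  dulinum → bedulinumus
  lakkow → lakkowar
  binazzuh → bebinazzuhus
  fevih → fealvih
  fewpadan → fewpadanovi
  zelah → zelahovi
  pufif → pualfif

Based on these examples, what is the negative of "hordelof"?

hordelofar

"hordelof" has last vowel 'o'. The one such stem in the data (lakkow → lakkowar) adds -ar, so the same rule applies.
So hordelof → hordelofar.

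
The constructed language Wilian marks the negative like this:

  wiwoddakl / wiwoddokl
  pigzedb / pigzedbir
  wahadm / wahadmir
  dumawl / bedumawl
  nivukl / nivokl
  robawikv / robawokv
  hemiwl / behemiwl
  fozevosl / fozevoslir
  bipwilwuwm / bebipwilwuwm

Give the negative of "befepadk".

befepadkir

wiwoddakl and dumawl both end in -l yet inflect differently (wiwoddokl, bedumawl), so the final letter is not what conditions the rule; the second-to-last letter is.
"befepadk" has second-to-last letter 'd'. The stems whose second-to-last letter is 'd' (pigzedb → pigzedbir, wahadm → wahadmir) add -ir.
So befepadk → befepadkir.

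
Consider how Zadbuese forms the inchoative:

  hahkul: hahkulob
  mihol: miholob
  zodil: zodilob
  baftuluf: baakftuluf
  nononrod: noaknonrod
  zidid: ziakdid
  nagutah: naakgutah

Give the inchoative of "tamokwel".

tamokwelob

hahkul and baftuluf both have last vowel 'u' yet inflect differently (hahkulob, baakftuluf), so the last vowel is not what conditions the rule; the final letter is.
"tamokwel" ends in -l. The stems ending in -l (hahkul → hahkulob, mihol → miholob, zodil → zodilob) add -ob.
The other pattern: stems ending in -d, -f or -h insert -ak- after the first vowel.
So tamokwel → tamokwelob.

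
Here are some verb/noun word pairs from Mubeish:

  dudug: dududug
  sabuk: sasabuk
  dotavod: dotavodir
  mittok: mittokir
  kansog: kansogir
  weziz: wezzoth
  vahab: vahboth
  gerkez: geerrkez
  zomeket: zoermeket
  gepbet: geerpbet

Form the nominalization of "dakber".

sabuk and mittok both end in -k yet inflect differently (sasabuk, mittokir), so the final letter is not what conditions the rule; the last vowel is.
"dakber" has last vowel 'e'. The stems whose last vowel is 'e' (gerkez → geerrkez, zomeket → zoermeket, gepbet → geerpbet) insert -er- after the first vowel.
The other patterns: stems whose last vowel is 'u' repeat the first consonant+vowel as a prefix; stems whose last vowel is 'o' add -ir; stems whose last vowel is 'a' or 'i' delete the last vowel and add -oth.
So dakber → daerkber.

daerkber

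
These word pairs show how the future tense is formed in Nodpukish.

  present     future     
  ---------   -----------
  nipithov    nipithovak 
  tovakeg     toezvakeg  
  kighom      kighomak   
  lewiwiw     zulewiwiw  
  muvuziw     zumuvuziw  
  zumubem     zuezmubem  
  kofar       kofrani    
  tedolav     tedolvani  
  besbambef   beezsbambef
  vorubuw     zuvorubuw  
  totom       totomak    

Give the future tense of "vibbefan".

vibbefnani

zumubem and totom both end in -m yet inflect differently (zuezmubem, totomak), so the final letter is not what conditions the rule; the last vowel is.
"vibbefan" has last vowel 'a'. The stems whose last vowel is 'a' (tedolav → tedolvani, kofar → kofrani) delete the last vowel and add -ani.
The other patterns: stems whose last vowel is 'i' or 'u' add the prefix zu-; stems whose last vowel is 'e' insert -ez- after the first vowel; stems whose last vowel is 'o' add -ak.
So vibbefan → vibbefnani.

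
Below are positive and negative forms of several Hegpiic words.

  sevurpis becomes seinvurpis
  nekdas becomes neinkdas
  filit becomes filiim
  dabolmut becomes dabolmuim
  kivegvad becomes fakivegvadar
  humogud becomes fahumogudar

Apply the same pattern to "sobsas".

soinbsas

"sobsas" ends in -s. The stems ending in -s (sevurpis → seinvurpis, nekdas → neinkdas) insert -in- after the first vowel.
So sobsas → soinbsas.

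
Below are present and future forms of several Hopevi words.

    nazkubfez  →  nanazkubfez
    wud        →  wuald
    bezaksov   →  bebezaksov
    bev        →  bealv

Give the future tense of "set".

sealt

bezaksov and bev both end in -v yet inflect differently (bebezaksov, bealv), so the final letter is not what conditions the rule; the number of vowels is.
"set" has 1 vowel. The stems with 1 vowel (bev → bealv, wud → wuald) insert -al- after the first vowel.
So set → sealt.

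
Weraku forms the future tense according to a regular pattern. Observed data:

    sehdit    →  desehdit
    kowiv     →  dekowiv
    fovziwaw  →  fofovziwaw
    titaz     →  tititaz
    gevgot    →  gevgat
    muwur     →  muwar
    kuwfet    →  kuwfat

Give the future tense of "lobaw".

sehdit and gevgot both end in -t yet inflect differently (desehdit, gevgat), so the final letter is not what conditions the rule; the last vowel is.
"lobaw" has last vowel 'a'. The stems whose last vowel is 'a' (fovziwaw → fofovziwaw, titaz → tititaz) repeat the first consonant+vowel as a prefix.
The other patterns: stems whose last vowel is 'i' add the prefix de-; stems whose last vowel is 'e', 'o' or 'u' change the last vowel to 'a'.
So lobaw → lolobaw.

lolobaw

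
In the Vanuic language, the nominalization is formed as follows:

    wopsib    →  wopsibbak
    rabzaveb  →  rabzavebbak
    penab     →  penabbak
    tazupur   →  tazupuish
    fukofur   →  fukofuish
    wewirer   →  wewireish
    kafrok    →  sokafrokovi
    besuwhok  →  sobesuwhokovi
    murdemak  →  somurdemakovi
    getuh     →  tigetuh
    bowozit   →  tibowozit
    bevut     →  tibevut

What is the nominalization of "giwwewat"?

rabzaveb and wewirer both have last vowel 'e' yet inflect differently (rabzavebbak, wewireish), so the last vowel is not what conditions the rule; the final letter is.
"giwwewat" ends in -t. The stems ending in -t (bowozit → tibowozit, bevut → tibevut) add the prefix ti-.
So giwwewat → tigiwwewat.

tigiwwewat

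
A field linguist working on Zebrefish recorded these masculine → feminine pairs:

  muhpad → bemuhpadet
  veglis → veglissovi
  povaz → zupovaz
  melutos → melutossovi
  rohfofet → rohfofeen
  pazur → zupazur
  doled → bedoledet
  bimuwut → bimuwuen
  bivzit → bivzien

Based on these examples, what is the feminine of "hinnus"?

hinnussovi

veglis and bivzit both have last vowel 'i' yet inflect differently (veglissovi, bivzien), so the last vowel is not what conditions the rule; the final letter is.
"hinnus" ends in -s. The stems ending in -s (veglis → veglissovi, melutos → melutossovi) double the final consonant and add -ovi.
The other patterns: stems ending in -d add be- … -et around the stem; stems ending in -t drop the final letter and add -en; stems ending in -r or -z add the prefix zu-.
So hinnus → hinnussovi.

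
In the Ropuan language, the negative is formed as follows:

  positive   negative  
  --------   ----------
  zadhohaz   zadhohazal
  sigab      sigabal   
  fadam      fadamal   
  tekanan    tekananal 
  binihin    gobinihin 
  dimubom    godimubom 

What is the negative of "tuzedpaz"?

tuzedpazal

"tuzedpaz" has last vowel 'a'. The stems whose last vowel is 'a' (zadhohaz → zadhohazal, sigab → sigabal, fadam → fadamal) add -al.
The other pattern: stems whose last vowel is 'i' or 'o' add the prefix go-.
So tuzedpaz → tuzedpazal.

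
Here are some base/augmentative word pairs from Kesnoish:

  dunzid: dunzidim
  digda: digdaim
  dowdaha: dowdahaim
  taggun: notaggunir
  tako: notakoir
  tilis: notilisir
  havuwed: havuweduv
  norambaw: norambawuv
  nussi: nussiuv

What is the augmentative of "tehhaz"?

"tehhaz" begins with t-. The stems beginning with t- (taggun → notaggunir, tako → notakoir, tilis → notilisir) add no- … -ir around the stem.
So tehhaz → notehhazir.

notehhazir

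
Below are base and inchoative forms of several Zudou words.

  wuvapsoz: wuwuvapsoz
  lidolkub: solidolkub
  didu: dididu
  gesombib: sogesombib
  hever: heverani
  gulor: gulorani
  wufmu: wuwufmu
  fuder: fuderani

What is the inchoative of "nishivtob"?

sonishivtob

wufmu and lidolkub both have last vowel 'u' yet inflect differently (wuwufmu, solidolkub), so the last vowel is not what conditions the rule; the final letter is.
"nishivtob" ends in -b. The stems ending in -b (gesombib → sogesombib, lidolkub → solidolkub) add the prefix so-.
So nishivtob → sonishivtob.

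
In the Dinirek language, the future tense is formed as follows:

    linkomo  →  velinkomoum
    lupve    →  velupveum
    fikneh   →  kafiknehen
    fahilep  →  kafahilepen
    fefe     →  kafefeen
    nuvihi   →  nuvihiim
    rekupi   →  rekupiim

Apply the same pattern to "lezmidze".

velezmidzeum

lupve and fefe both end in -e yet inflect differently (velupveum, kafefeen), so the final letter is not what conditions the rule; the first letter is.
"lezmidze" begins with l-. The stems beginning with l- (linkomo → velinkomoum, lupve → velupveum) add ve- … -um around the stem.
The other patterns: stems beginning with f- add ka- … -en around the stem; stems beginning with n- or r- add -im.
So lezmidze → velezmidzeum.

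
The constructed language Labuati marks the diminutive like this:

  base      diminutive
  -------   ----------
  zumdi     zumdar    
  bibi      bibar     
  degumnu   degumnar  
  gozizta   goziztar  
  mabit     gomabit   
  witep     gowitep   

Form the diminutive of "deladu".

zumdi and mabit both have last vowel 'i' yet inflect differently (zumdar, gomabit), so the last vowel is not what conditions the rule; whether the stem ends in a vowel or a consonant is.
"deladu" ends in a vowel. The stems ending in a vowel (zumdi → zumdar, bibi → bibar, degumnu → degumnar) drop the final letter and add -ar.
The other pattern: stems ending in a consonant add the prefix go-.
So deladu → deladar.

deladar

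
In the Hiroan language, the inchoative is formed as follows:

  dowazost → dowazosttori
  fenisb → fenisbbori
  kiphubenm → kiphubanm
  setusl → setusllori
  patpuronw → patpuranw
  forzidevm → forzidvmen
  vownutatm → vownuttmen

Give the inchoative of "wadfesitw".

kiphubenm and vownutatm both end in -m yet inflect differently (kiphubanm, vownuttmen), so the final letter is not what conditions the rule; the second-to-last letter is.
"wadfesitw" has second-to-last letter 't'. The one such stem in the data (vownutatm → vownuttmen) deletes the last vowel and adds -en (as does forzidevm), so the same rule applies.
So wadfesitw → wadfestwen.

wadfestwen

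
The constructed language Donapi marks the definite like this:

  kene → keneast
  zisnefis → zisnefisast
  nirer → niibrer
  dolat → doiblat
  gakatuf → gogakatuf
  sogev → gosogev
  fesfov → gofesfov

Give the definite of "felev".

gofelev

"felev" ends in -v. The stems ending in -v (sogev → gosogev, fesfov → gofesfov) add the prefix go-.
The other patterns: stems ending in -r or -t insert -ib- after the first vowel; stems ending in -e or -s add -ast.
So felev → gofelev.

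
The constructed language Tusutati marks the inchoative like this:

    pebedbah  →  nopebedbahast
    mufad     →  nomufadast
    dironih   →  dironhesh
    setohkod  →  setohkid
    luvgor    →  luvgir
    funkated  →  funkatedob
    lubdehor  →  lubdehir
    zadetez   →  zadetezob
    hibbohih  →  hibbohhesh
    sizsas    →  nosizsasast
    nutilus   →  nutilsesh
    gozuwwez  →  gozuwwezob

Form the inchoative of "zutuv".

setohkod and funkated both end in -d yet inflect differently (setohkid, funkatedob), so the final letter is not what conditions the rule; the last vowel is.
"zutuv" has last vowel 'u'. The one such stem in the data (nutilus → nutilsesh) deletes the last vowel and adds -esh (as do dironih, hibbohih), so the same rule applies.
The other patterns: stems whose last vowel is 'o' change the last vowel to 'i'; stems whose last vowel is 'e' add -ob; stems whose last vowel is 'a' add no- … -ast around the stem.
So zutuv → zutvesh.

zutvesh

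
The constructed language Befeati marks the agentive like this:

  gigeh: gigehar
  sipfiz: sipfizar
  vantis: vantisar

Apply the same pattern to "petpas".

Every pair shown (gigeh → gigehar, sipfiz → sipfizar, vantis → vantisar) follows the same rule: add -ar.
So petpas → petpasar.

petpasar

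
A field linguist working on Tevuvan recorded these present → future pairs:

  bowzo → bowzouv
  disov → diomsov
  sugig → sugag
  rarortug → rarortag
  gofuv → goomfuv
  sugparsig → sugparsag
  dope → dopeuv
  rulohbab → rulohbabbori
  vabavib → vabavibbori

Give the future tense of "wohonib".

wohonibbori

"wohonib" ends in -b. The stems ending in -b (rulohbab → rulohbabbori, vabavib → vabavibbori) double the final consonant and add -ori.
So wohonib → wohonibbori.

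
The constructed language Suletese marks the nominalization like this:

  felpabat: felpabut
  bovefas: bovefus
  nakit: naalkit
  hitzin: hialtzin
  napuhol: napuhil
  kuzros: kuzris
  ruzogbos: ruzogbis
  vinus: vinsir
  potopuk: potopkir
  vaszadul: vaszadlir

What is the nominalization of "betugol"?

felpabat and nakit both end in -t yet inflect differently (felpabut, naalkit), so the final letter is not what conditions the rule; the last vowel is.
"betugol" has last vowel 'o'. The stems whose last vowel is 'o' (napuhol → napuhil, kuzros → kuzris, ruzogbos → ruzogbis) change the last vowel to 'i'.
The other patterns: stems whose last vowel is 'a' change the last vowel to 'u'; stems whose last vowel is 'i' insert -al- after the first vowel; stems whose last vowel is 'u' delete the last vowel and add -ir.
So betugol → betugil.

betugil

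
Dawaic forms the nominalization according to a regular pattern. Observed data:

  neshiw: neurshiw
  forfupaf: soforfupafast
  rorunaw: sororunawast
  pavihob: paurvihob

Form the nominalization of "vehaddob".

"vehaddob" has last vowel 'o'. The one such stem in the data (pavihob → paurvihob) inserts -ur- after the first vowel (as does neshiw), so the same rule applies.
The other pattern: stems whose last vowel is 'a' add so- … -ast around the stem.
So vehaddob → veurhaddob.

veurhaddob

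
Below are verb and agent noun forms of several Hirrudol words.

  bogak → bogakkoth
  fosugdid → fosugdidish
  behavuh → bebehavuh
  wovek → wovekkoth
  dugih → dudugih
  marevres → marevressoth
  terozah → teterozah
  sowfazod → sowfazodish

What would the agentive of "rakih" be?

"rakih" ends in -h. The stems ending in -h (terozah → teterozah, dugih → dudugih, behavuh → bebehavuh) repeat the first consonant+vowel as a prefix.
The other patterns: stems ending in -d add -ish; stems ending in -k or -s double the final consonant and add -oth.
So rakih → rarakih.

rarakih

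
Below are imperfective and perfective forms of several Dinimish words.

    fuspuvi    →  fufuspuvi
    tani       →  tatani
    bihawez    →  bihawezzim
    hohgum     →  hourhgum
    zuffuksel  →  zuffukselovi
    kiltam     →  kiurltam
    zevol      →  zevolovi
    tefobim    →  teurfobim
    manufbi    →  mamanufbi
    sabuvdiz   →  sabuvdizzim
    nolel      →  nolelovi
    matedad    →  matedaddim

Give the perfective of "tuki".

tefobim and tani both have last vowel 'i' yet inflect differently (teurfobim, tatani), so the last vowel is not what conditions the rule; the final letter is.
"tuki" ends in -i. The stems ending in -i (tani → tatani, manufbi → mamanufbi, fuspuvi → fufuspuvi) repeat the first consonant+vowel as a prefix.
So tuki → tutuki.

tutuki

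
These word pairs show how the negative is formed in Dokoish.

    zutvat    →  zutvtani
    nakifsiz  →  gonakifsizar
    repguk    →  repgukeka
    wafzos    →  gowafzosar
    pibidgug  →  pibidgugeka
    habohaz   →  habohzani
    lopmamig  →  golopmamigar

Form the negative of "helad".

heldani

pibidgug and lopmamig both end in -g yet inflect differently (pibidgugeka, golopmamigar), so the final letter is not what conditions the rule; the last vowel is.
"helad" has last vowel 'a'. The stems whose last vowel is 'a' (zutvat → zutvtani, habohaz → habohzani) delete the last vowel and add -ani.
So helad → heldani.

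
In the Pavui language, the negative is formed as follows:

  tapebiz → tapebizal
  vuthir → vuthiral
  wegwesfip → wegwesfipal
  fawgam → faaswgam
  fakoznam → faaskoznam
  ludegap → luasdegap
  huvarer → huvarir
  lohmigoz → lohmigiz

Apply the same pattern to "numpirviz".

numpirvizal

wegwesfip and ludegap both end in -p yet inflect differently (wegwesfipal, luasdegap), so the final letter is not what conditions the rule; the last vowel is.
"numpirviz" has last vowel 'i'. The stems whose last vowel is 'i' (tapebiz → tapebizal, vuthir → vuthiral, wegwesfip → wegwesfipal) add -al.
The other patterns: stems whose last vowel is 'a' insert -as- after the first vowel; stems whose last vowel is 'e' or 'o' change the last vowel to 'i'.
So numpirviz → numpirvizal.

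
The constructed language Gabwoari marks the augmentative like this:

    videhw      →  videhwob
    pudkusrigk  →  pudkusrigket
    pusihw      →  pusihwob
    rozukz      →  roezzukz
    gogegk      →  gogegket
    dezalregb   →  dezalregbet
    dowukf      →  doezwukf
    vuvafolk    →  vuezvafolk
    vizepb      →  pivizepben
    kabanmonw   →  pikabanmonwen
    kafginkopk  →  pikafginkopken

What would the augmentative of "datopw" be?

pidatopwen

gogegk and kafginkopk both end in -k yet inflect differently (gogegket, pikafginkopken), so the final letter is not what conditions the rule; the second-to-last letter is.
"datopw" has second-to-last letter 'p'. The stems whose second-to-last letter is 'p' (kafginkopk → pikafginkopken, vizepb → pivizepben) add pi- … -en around the stem.
So datopw → pidatopwen.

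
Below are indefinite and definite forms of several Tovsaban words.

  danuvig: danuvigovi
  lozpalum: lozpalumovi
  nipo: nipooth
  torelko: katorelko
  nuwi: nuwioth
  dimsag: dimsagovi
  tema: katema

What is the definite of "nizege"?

nizegeoth

torelko and nipo both end in -o yet inflect differently (katorelko, nipooth), so the final letter is not what conditions the rule; the first letter is.
"nizege" begins with n-. The stems beginning with n- (nipo → nipooth, nuwi → nuwioth) add -oth.
The other patterns: stems beginning with t- add the prefix ka-; stems beginning with d- or l- add -ovi.
So nizege → nizegeoth.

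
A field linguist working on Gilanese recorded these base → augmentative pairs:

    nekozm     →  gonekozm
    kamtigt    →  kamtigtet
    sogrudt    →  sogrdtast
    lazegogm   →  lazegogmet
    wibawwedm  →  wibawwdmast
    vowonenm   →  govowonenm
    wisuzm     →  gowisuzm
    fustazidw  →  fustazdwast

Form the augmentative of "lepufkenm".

golepufkenm

"lepufkenm" has second-to-last letter 'n'. The one such stem in the data (vowonenm → govowonenm) adds the prefix go-, so the same rule applies.
The other patterns: stems whose second-to-last letter is 'g' add -et; stems whose second-to-last letter is 'd' delete the last vowel and add -ast.
So lepufkenm → golepufkenm.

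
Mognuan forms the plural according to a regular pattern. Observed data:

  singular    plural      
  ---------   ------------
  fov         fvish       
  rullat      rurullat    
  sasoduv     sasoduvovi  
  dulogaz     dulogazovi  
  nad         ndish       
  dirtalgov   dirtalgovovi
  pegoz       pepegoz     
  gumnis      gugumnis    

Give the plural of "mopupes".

"mopupes" has 3 vowels. The stems with 3 vowels (sasoduv → sasoduvovi, dulogaz → dulogazovi, dirtalgov → dirtalgovovi) add -ovi.
The other patterns: stems with 1 vowel delete the last vowel and add -ish; stems with 2 vowels repeat the first consonant+vowel as a prefix.
So mopupes → mopupesovi.

mopupesovi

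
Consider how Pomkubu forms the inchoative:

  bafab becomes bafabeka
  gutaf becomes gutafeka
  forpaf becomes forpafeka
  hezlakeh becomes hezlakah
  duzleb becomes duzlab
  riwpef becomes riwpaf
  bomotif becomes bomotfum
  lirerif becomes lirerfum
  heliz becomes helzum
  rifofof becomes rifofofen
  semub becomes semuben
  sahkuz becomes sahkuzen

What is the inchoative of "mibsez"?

mibsaz

"mibsez" has last vowel 'e'. The stems whose last vowel is 'e' (hezlakeh → hezlakah, duzleb → duzlab, riwpef → riwpaf) change the last vowel to 'a'.
So mibsez → mibsaz.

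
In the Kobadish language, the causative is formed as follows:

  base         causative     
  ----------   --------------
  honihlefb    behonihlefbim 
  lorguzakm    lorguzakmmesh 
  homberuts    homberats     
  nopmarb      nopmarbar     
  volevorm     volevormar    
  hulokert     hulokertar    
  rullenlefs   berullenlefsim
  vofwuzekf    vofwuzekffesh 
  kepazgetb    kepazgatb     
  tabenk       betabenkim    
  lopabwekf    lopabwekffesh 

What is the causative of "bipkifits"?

volevorm and lorguzakm both end in -m yet inflect differently (volevormar, lorguzakmmesh), so the final letter is not what conditions the rule; the second-to-last letter is.
"bipkifits" has second-to-last letter 't'. The stems whose second-to-last letter is 't' (homberuts → homberats, kepazgetb → kepazgatb) change the last vowel to 'a'.
The other patterns: stems whose second-to-last letter is 'r' add -ar; stems whose second-to-last letter is 'k' double the final consonant and add -esh; stems whose second-to-last letter is 'f' or 'n' add be- … -im around the stem.
So bipkifits → bipkifats.

bipkifats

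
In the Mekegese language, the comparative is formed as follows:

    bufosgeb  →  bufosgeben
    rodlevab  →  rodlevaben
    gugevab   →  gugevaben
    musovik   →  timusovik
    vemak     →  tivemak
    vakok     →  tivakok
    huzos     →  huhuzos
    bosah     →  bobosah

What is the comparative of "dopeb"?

dopeben

rodlevab and vemak both have last vowel 'a' yet inflect differently (rodlevaben, tivemak), so the last vowel is not what conditions the rule; the final letter is.
"dopeb" ends in -b. The stems ending in -b (bufosgeb → bufosgeben, rodlevab → rodlevaben, gugevab → gugevaben) add -en.
So dopeb → dopeben.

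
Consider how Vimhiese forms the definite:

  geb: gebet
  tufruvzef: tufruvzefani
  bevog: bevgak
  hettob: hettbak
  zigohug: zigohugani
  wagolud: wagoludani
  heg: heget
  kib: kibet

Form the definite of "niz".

nizet

geb and hettob both end in -b yet inflect differently (gebet, hettbak), so the final letter is not what conditions the rule; the number of vowels is.
"niz" has 1 vowel. The stems with 1 vowel (heg → heget, geb → gebet, kib → kibet) add -et.
The other patterns: stems with 2 vowels delete the last vowel and add -ak; stems with 3 vowels add -ani.
So niz → nizet.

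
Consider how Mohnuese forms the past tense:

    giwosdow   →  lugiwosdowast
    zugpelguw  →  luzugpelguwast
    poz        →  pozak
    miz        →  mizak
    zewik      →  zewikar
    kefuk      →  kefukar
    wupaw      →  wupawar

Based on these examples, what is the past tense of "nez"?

nezak

wupaw and giwosdow both end in -w yet inflect differently (wupawar, lugiwosdowast), so the final letter is not what conditions the rule; the number of vowels is.
"nez" has 1 vowel. The stems with 1 vowel (poz → pozak, miz → mizak) add -ak.
The other patterns: stems with 2 vowels add -ar; stems with 3 vowels add lu- … -ast around the stem.
So nez → nezak.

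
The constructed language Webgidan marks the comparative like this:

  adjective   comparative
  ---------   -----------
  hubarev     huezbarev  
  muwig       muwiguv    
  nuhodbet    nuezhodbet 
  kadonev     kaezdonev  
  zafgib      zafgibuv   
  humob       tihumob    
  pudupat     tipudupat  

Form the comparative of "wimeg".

wiezmeg

nuhodbet and pudupat both end in -t yet inflect differently (nuezhodbet, tipudupat), so the final letter is not what conditions the rule; the last vowel is.
"wimeg" has last vowel 'e'. The stems whose last vowel is 'e' (kadonev → kaezdonev, nuhodbet → nuezhodbet, hubarev → huezbarev) insert -ez- after the first vowel.
The other patterns: stems whose last vowel is 'i' add -uv; stems whose last vowel is 'a' or 'o' add the prefix ti-.
So wimeg → wiezmeg.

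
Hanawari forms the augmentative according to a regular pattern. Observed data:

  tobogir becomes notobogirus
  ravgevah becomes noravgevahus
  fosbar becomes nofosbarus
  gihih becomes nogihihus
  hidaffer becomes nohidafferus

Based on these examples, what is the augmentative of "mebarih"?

nomebarihus

Every pair shown (tobogir → notobogirus, ravgevah → noravgevahus, fosbar → nofosbarus, …) follows the same rule: add no- … -us around the stem.
So mebarih → nomebarihus.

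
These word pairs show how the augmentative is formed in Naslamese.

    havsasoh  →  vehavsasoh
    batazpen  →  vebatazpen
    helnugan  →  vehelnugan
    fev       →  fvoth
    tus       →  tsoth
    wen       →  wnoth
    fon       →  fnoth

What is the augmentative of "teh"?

batazpen and wen both end in -n yet inflect differently (vebatazpen, wnoth), so the final letter is not what conditions the rule; the number of vowels is.
"teh" has 1 vowel. The stems with 1 vowel (fev → fvoth, tus → tsoth, wen → wnoth) delete the last vowel and add -oth.
The other pattern: stems with 3 vowels add the prefix ve-.
So teh → thoth.

thoth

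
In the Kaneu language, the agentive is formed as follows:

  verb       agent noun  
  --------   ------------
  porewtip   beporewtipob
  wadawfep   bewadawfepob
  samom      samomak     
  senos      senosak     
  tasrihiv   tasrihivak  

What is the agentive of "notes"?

porewtip and tasrihiv both have last vowel 'i' yet inflect differently (beporewtipob, tasrihivak), so the last vowel is not what conditions the rule; the final letter is.
"notes" ends in -s. The one such stem in the data (senos → senosak) adds -ak, so the same rule applies.
The other pattern: stems ending in -p add be- … -ob around the stem.
So notes → notesak.

notesak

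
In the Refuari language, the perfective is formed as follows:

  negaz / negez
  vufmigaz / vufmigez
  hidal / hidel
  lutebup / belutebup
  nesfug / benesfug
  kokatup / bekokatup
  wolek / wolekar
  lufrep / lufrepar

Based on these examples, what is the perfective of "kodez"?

lutebup and lufrep both end in -p yet inflect differently (belutebup, lufrepar), so the final letter is not what conditions the rule; the last vowel is.
"kodez" has last vowel 'e'. The stems whose last vowel is 'e' (wolek → wolekar, lufrep → lufrepar) add -ar.
The other patterns: stems whose last vowel is 'a' change the last vowel to 'e'; stems whose last vowel is 'u' add the prefix be-.
So kodez → kodezar.

kodezar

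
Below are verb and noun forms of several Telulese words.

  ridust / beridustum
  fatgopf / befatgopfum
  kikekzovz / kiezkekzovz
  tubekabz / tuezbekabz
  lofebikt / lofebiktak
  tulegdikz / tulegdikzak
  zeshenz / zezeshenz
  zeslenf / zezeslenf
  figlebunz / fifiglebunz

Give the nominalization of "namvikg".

namvikgak

ridust and lofebikt both end in -t yet inflect differently (beridustum, lofebiktak), so the final letter is not what conditions the rule; the second-to-last letter is.
"namvikg" has second-to-last letter 'k'. The stems whose second-to-last letter is 'k' (lofebikt → lofebiktak, tulegdikz → tulegdikzak) add -ak.
So namvikg → namvikgak.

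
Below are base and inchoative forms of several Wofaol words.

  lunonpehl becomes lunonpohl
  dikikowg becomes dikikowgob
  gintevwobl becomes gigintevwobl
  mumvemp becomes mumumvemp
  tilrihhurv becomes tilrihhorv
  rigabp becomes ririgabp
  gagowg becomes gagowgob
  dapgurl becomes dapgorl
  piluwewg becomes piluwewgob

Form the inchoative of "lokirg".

lokorg

dapgurl and gintevwobl both end in -l yet inflect differently (dapgorl, gigintevwobl), so the final letter is not what conditions the rule; the second-to-last letter is.
"lokirg" has second-to-last letter 'r'. The stems whose second-to-last letter is 'r' (tilrihhurv → tilrihhorv, dapgurl → dapgorl) change the last vowel to 'o'.
So lokirg → lokorg.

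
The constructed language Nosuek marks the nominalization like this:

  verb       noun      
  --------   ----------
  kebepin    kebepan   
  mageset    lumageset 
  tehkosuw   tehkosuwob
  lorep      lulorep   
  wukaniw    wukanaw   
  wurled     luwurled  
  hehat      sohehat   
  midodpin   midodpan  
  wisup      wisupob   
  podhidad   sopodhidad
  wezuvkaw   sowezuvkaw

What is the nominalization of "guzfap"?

tehkosuw and wezuvkaw both end in -w yet inflect differently (tehkosuwob, sowezuvkaw), so the final letter is not what conditions the rule; the last vowel is.
"guzfap" has last vowel 'a'. The stems whose last vowel is 'a' (hehat → sohehat, wezuvkaw → sowezuvkaw, podhidad → sopodhidad) add the prefix so-.
The other patterns: stems whose last vowel is 'u' add -ob; stems whose last vowel is 'e' add the prefix lu-; stems whose last vowel is 'i' change the last vowel to 'a'.
So guzfap → soguzfap.

soguzfap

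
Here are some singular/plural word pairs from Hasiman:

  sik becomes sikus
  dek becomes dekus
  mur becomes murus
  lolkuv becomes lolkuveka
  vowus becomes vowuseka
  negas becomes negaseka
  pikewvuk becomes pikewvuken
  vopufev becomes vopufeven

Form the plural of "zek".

sik and pikewvuk both end in -k yet inflect differently (sikus, pikewvuken), so the final letter is not what conditions the rule; the number of vowels is.
"zek" has 1 vowel. The stems with 1 vowel (sik → sikus, dek → dekus, mur → murus) add -us.
So zek → zekus.

zekus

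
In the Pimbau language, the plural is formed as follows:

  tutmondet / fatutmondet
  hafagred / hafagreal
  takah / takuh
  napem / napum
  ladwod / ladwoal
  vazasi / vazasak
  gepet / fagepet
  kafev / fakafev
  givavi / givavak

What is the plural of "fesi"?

hafagred and napem both have last vowel 'e' yet inflect differently (hafagreal, napum), so the last vowel is not what conditions the rule; the final letter is.
"fesi" ends in -i. The stems ending in -i (vazasi → vazasak, givavi → givavak) drop the final letter and add -ak.
So fesi → fesak.

fesak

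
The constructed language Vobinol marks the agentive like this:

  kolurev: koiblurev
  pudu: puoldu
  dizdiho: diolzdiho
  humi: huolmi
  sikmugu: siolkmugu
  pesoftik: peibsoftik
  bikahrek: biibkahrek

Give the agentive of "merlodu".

meolrlodu

"merlodu" ends in a vowel. The stems ending in a vowel (sikmugu → siolkmugu, humi → huolmi, pudu → puoldu) insert -ol- after the first vowel.
So merlodu → meolrlodu.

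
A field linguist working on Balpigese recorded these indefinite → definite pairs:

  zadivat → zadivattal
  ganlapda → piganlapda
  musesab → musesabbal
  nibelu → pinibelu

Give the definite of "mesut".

ganlapda and musesab both have last vowel 'a' yet inflect differently (piganlapda, musesabbal), so the last vowel is not what conditions the rule; whether the stem ends in a vowel or a consonant is.
"mesut" ends in a consonant. The stems ending in a consonant (musesab → musesabbal, zadivat → zadivattal) double the final consonant and add -al.
The other pattern: stems ending in a vowel add the prefix pi-.
So mesut → mesuttal.

mesuttal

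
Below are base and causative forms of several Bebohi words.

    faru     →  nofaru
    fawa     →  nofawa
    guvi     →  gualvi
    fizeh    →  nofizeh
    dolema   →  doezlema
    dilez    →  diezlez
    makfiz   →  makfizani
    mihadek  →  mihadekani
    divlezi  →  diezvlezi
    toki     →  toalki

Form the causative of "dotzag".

dilez and makfiz both end in -z yet inflect differently (diezlez, makfizani), so the final letter is not what conditions the rule; the first letter is.
"dotzag" begins with d-. The stems beginning with d- (divlezi → diezvlezi, dilez → diezlez, dolema → doezlema) insert -ez- after the first vowel.
The other patterns: stems beginning with m- add -ani; stems beginning with f- add the prefix no-; stems beginning with g- or t- insert -al- after the first vowel.
So dotzag → doeztzag.

doeztzag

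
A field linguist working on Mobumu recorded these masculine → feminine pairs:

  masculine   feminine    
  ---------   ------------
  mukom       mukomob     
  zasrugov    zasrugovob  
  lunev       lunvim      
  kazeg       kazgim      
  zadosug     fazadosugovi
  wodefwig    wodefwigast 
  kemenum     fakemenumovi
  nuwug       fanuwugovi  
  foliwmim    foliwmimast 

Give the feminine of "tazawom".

kemenum and foliwmim both end in -m yet inflect differently (fakemenumovi, foliwmimast), so the final letter is not what conditions the rule; the last vowel is.
"tazawom" has last vowel 'o'. The stems whose last vowel is 'o' (zasrugov → zasrugovob, mukom → mukomob) add -ob.
The other patterns: stems whose last vowel is 'u' add fa- … -ovi around the stem; stems whose last vowel is 'i' add -ast; stems whose last vowel is 'e' delete the last vowel and add -im.
So tazawom → tazawomob.

tazawomob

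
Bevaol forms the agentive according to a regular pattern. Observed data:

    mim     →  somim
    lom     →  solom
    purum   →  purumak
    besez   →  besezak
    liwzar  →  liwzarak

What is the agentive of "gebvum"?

mim and purum both end in -m yet inflect differently (somim, purumak), so the final letter is not what conditions the rule; the number of vowels is.
"gebvum" has 2 vowels. The stems with 2 vowels (purum → purumak, liwzar → liwzarak, besez → besezak) add -ak.
The other pattern: stems with 1 vowel add the prefix so-.
So gebvum → gebvumak.

gebvumak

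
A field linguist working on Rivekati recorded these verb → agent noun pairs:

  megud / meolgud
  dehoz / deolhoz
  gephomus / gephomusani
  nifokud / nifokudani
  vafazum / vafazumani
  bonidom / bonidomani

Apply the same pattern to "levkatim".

levkatimani

megud and nifokud both end in -d yet inflect differently (meolgud, nifokudani), so the final letter is not what conditions the rule; the number of vowels is.
"levkatim" has 3 vowels. The stems with 3 vowels (gephomus → gephomusani, nifokud → nifokudani, vafazum → vafazumani) add -ani.
So levkatim → levkatimani.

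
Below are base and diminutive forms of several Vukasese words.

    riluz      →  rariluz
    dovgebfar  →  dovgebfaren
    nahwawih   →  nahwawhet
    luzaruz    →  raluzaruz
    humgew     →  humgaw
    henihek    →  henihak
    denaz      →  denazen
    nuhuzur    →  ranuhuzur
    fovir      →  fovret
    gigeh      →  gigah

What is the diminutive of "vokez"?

vokaz

"vokez" has last vowel 'e'. The stems whose last vowel is 'e' (gigeh → gigah, humgew → humgaw, henihek → henihak) change the last vowel to 'a'.
The other patterns: stems whose last vowel is 'u' add the prefix ra-; stems whose last vowel is 'i' delete the last vowel and add -et; stems whose last vowel is 'a' add -en.
So vokez → vokaz.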